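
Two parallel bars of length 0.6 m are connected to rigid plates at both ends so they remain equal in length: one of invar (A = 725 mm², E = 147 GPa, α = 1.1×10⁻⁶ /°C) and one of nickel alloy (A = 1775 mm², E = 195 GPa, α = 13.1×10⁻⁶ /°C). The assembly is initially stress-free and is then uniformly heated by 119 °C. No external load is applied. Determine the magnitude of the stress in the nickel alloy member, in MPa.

Equilibrium of a rigid end plate with no external load gives equal and opposite internal forces ±P in the two members. Since α_{nickel alloy} > α_{invar}, heating drives the nickel alloy into compression and the invar into tension.
Compatibility of the two members (thermal + elastic change equal): (α₁ − α₂)ΔT = P·[1/(A₁E₁) + 1/(A₂E₂)].
|α₁ − α₂|·ΔT = 12×10⁻⁶ × 119 = 0.001428.
1/(A₁E₁) + 1/(A₂E₂) = 1/(725×147×10³) + 1/(1775×195×10³) = 1.227×10⁻⁸ N⁻¹.
So P = 0.001428 / 1.227×10⁻⁸ = 116.4 kN.
σ_{nickel alloy} = P/A₂ = 116400/1775 = 65.56 MPa, compressive.

σ ≈ 65.6 MPa (compressive)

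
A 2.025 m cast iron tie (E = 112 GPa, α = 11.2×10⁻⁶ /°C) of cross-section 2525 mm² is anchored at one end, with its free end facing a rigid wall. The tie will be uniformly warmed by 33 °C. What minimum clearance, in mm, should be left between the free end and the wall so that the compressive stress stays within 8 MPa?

g ≈ 0.604 mm

With no wall the tie would lengthen by αΔT L = 11.2×10⁻⁶ × 33 × 2025 = 0.7484 mm.
A stress of 8 MPa corresponds to the wall pushing the tie back by σL/E = 8×2025/(112×10³) = 0.1446 mm.
The gap must absorb the remainder: g_min = 0.7484 − 0.1446 = 0.6038 mm.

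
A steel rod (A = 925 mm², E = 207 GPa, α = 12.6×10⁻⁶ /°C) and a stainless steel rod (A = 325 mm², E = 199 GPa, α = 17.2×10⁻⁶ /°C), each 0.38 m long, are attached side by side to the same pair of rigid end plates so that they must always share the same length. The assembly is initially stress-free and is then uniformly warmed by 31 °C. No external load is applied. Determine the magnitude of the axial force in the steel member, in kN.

Both members must finish at the same length. With the larger α, the stainless steel tends to over-expand; the plates restrain it, putting the stainless steel in compression and the steel in tension. With no external load the two internal forces are equal and opposite, magnitude P.
Setting the final lengths equal and cancelling L: (α₁ − α₂)ΔT = P/(A₁E₁) + P/(A₂E₂).
|α₁ − α₂|·ΔT = 4.6×10⁻⁶ × 31 = 0.0001426.
1/(A₁E₁) + 1/(A₂E₂) = 1/(925×207×10³) + 1/(325×199×10³) = 2.068×10⁻⁸ N⁻¹.
So P = 0.0001426 / 2.068×10⁻⁸ = 6.894 kN.

P ≈ 6.89 kN (tensile in the steel)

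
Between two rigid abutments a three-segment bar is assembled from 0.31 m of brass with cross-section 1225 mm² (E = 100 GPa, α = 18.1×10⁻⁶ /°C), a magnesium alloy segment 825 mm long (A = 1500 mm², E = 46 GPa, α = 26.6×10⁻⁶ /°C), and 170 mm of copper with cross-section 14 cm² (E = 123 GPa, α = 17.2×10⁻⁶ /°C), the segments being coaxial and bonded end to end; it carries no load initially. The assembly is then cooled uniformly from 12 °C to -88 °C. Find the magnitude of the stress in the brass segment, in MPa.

σ ≈ 161 MPa (tensile)

If the supports were absent, the total length change would be Σ αᵢΔT Lᵢ = 18.1×10⁻⁶×100×310 + 26.6×10⁻⁶×100×825 + 17.2×10⁻⁶×100×170 = 3.048 mm.
The rigid supports impose zero overall length change; the single axial force P common to all segments must satisfy P Σ Lᵢ/(AᵢEᵢ) = δ_free.
Σ Lᵢ/(AᵢEᵢ) = 310/(1225×100×10³) + 825/(1500×46×10³) + 170/(1400×123×10³) = 1.547×10⁻⁵ mm/N.
Hence P = δ_free / Σ(L/AE) = 3.048/1.547×10⁻⁵ = 197 kN (tensile).
σ_{brass} = P / A = 197000 / 1225 = 160.8 MPa.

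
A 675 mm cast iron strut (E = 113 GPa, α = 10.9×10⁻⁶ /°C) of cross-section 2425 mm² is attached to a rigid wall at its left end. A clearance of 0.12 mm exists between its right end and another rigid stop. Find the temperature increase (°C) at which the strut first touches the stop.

ΔT ≈ 16.3 °C

The gap closes when αΔT L = 0.12 mm, since the strut is still unstressed at that instant.
So ΔT = g/(αL) = 0.12/(10.9×10⁻⁶ × 675) = 16.31 °C.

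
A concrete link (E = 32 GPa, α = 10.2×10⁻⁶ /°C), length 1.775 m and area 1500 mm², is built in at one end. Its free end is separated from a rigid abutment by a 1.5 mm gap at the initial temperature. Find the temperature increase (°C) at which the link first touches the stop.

Contact occurs when the free expansion equals the gap: αΔT L = 1.5 mm.
ΔT = 1.5 / (10.2×10⁻⁶ × 1775) = 82.85 °C.

ΔT ≈ 82.9 °C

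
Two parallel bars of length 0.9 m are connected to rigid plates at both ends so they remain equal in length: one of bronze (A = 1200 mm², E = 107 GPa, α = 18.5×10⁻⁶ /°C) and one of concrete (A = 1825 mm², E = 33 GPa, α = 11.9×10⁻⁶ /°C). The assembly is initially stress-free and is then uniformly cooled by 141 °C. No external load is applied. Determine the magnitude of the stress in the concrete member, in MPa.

The bronze has the larger α, so on cooling it would change length more than the concrete if both were free. The rigid plates force a common final length, so the bronze is put into tension and the concrete into compression, with equal and opposite forces P (no external load).
Compatibility of the two members (thermal + elastic change equal): (α₁ − α₂)ΔT = P·[1/(A₁E₁) + 1/(A₂E₂)].
|α₁ − α₂|·ΔT = 6.6×10⁻⁶ × 141 = 0.0009306.
1/(A₁E₁) + 1/(A₂E₂) = 1/(1200×107×10³) + 1/(1825×33×10³) = 2.439×10⁻⁸ N⁻¹.
P = 0.0009306 / 2.439×10⁻⁸ = 38150 N = 38.15 kN.
σ_{concrete} = P/A₂ = 38150/1825 = 20.9 MPa, compressive.

σ ≈ 20.9 MPa (compressive)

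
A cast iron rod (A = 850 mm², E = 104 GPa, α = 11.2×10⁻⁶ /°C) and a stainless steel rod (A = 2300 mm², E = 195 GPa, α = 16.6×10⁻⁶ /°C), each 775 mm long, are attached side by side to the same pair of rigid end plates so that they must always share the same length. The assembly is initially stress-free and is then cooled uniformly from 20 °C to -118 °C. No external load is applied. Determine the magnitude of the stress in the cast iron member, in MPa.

σ ≈ 64.7 MPa (compressive)

Both members must finish at the same length. With the larger α, the stainless steel tends to over-contract; the plates restrain it, putting the stainless steel in tension and the cast iron in compression. With no external load the two internal forces are equal and opposite, magnitude P.
Equating the net (thermal + elastic) strains gives |α₁ − α₂|·ΔT = P·[1/(A₁E₁) + 1/(A₂E₂)].
|α₁ − α₂|·ΔT = 5.4×10⁻⁶ × 138 = 0.0007452.
1/(A₁E₁) + 1/(A₂E₂) = 1/(850×104×10³) + 1/(2300×195×10³) = 1.354×10⁻⁸ N⁻¹.
So P = 0.0007452 / 1.354×10⁻⁸ = 55.03 kN.
σ_{cast iron} = P/A₁ = 55030/850 = 64.74 MPa, compressive.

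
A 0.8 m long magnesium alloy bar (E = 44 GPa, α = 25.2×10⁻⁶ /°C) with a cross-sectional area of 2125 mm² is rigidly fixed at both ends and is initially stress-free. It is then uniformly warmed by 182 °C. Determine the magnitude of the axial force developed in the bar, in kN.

P ≈ 429 kN (compressive)

Full restraint means ε = 0, so the stress is σ = EαΔT = 44×10³ × 25.2×10⁻⁶ × 182 = 201.8 MPa.
Then P = σA = 201.8 × 2125 mm² = 428.8 kN, compressive.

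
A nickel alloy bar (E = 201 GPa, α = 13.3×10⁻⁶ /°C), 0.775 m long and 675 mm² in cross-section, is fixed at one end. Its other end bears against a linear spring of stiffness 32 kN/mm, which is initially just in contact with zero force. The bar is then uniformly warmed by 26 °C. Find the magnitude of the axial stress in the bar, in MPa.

σ ≈ 10.7 MPa (compressive)

The unrestrained thermal change is αΔT L = 13.3×10⁻⁶ × 26 × 775 = 0.268 mm.
With a force P in the spring, the elastic change of the bar is PL/(AE) and that of the spring is P/k; compatibility requires their sum to equal δ_free.
P [ L/(AE) + 1/k ] = δ_free → P [ 775/(675×201×10³) + 1/(32×10³) ] = 0.268.
P = 0.268 / 3.696×10⁻⁵ = 7251 N.
σ = P/A = 7251/675 = 10.74 MPa.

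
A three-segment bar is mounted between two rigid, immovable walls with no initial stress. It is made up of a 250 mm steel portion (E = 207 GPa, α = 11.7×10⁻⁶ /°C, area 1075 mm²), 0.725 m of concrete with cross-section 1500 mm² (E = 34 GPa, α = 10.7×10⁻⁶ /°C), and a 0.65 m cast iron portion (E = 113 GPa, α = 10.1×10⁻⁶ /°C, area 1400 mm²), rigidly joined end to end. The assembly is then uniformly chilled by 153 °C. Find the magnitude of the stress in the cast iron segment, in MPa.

σ ≈ 96.9 MPa (tensile)

If the supports were absent, the total length change would be Σ αᵢΔT Lᵢ = 11.7×10⁻⁶×153×250 + 10.7×10⁻⁶×153×725 + 10.1×10⁻⁶×153×650 = 2.639 mm.
The walls prevent any net length change, so an axial force P (same in every segment) develops. Compatibility: P · Σ Lᵢ/(AᵢEᵢ) = δ_free.
The series flexibility is Σ Lᵢ/(AᵢEᵢ) = 250/(1075×207×10³) + 725/(1500×34×10³) + 650/(1400×113×10³) = 1.945×10⁻⁵ mm/N.
So P = 2.639 / 1.945×10⁻⁵ = 135.7 kN, tensile.
σ_{cast iron} = P / A = 135700 / 1400 = 96.92 MPa.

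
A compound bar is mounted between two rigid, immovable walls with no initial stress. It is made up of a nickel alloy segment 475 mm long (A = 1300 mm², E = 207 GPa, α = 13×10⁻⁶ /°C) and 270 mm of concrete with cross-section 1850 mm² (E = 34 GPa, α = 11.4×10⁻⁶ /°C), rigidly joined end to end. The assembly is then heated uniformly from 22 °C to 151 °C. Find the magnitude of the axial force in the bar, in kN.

P ≈ 197 kN (compressive)

If the supports were absent, the total length change would be Σ αᵢΔT Lᵢ = 13×10⁻⁶×129×475 + 11.4×10⁻⁶×129×270 = 1.194 mm.
The walls prevent any net length change, so an axial force P (same in every segment) develops. Compatibility: P · Σ Lᵢ/(AᵢEᵢ) = δ_free.
The series flexibility is Σ Lᵢ/(AᵢEᵢ) = 475/(1300×207×10³) + 270/(1850×34×10³) = 6.058×10⁻⁶ mm/N.
P = 1.194 / 6.058×10⁻⁶ = 197000 N = 197 kN, compressive.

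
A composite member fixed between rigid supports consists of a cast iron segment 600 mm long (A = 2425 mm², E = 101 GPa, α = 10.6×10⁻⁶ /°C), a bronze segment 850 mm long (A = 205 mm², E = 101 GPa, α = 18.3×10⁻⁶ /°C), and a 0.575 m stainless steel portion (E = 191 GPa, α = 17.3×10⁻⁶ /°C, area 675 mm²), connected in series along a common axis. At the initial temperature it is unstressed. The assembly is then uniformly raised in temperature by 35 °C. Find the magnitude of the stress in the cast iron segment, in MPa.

If the supports were absent, the total length change would be Σ αᵢΔT Lᵢ = 10.6×10⁻⁶×35×600 + 18.3×10⁻⁶×35×850 + 17.3×10⁻⁶×35×575 = 1.115 mm.
Since the ends are fixed, an axial force P builds up, equal in every segment, with P · Σ Lᵢ/(AᵢEᵢ) = δ_free.
Σ Lᵢ/(AᵢEᵢ) = 600/(2425×101×10³) + 850/(205×101×10³) + 575/(675×191×10³) = 4.796×10⁻⁵ mm/N.
So P = 1.115 / 4.796×10⁻⁵ = 23.25 kN, compressive.
σ_{cast iron} = P / A = 23250 / 2425 = 9.588 MPa.

σ ≈ 9.59 MPa (compressive)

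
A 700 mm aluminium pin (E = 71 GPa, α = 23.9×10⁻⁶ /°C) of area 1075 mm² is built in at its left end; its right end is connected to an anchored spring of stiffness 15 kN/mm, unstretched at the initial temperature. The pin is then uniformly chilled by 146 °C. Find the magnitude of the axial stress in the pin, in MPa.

σ ≈ 30 MPa (tensile)

Free thermal contraction: δ_free = αΔT L = 23.9×10⁻⁶ × 146 × 700 = 2.443 mm.
With a force P in the spring, the elastic change of the pin is PL/(AE) and that of the spring is P/k; compatibility requires their sum to equal δ_free.
P [ L/(AE) + 1/k ] = δ_free → P [ 700/(1075×71×10³) + 1/(15×10³) ] = 2.443.
P = 2.443 / 7.584×10⁻⁵ = 32210 N.
σ = P/A = 32210/1075 = 29.96 MPa.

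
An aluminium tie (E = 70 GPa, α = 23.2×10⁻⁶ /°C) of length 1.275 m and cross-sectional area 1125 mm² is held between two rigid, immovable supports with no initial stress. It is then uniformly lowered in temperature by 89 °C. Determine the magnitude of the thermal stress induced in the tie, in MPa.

σ ≈ 145 MPa (tensile)

The supports are rigid, so the total axial strain is zero. The restrained thermal strain is ε = αΔT = 23.2×10⁻⁶ × 89 = 2064.8×10⁻⁶.
σ = EαΔT = 70×10³ × 23.2×10⁻⁶ × 89 = 144.5 MPa (tensile; the tie is trying to contract).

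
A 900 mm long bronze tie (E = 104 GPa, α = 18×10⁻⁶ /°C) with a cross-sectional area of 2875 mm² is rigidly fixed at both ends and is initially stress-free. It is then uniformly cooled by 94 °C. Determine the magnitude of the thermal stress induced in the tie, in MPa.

Because both ends are immovable the net strain is zero, and the suppressed thermal strain is αΔT = 18×10⁻⁶ × 94 = 1692×10⁻⁶.
Hence σ = E·αΔT = 104×10³ × 1692×10⁻⁶ = 176 MPa, tensile.

σ ≈ 176 MPa (tensile)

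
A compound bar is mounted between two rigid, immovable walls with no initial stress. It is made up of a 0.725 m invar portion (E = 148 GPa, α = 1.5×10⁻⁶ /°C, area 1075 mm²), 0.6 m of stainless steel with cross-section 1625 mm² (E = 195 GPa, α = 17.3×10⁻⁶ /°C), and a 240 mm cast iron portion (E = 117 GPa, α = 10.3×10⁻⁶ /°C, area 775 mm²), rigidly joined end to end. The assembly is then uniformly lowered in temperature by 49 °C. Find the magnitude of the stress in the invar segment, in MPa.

With the walls removed the bar would change length by δ_free = Σ αᵢΔT Lᵢ = 1.5×10⁻⁶×49×725 + 17.3×10⁻⁶×49×600 + 10.3×10⁻⁶×49×240 = 0.683 mm.
The rigid supports impose zero overall length change; the single axial force P common to all segments must satisfy P Σ Lᵢ/(AᵢEᵢ) = δ_free.
The series flexibility is Σ Lᵢ/(AᵢEᵢ) = 725/(1075×148×10³) + 600/(1625×195×10³) + 240/(775×117×10³) = 9.097×10⁻⁶ mm/N.
So P = 0.683 / 9.097×10⁻⁶ = 75.08 kN, tensile.
σ_{invar} = P / A = 75080 / 1075 = 69.84 MPa.

σ ≈ 69.8 MPa (tensile)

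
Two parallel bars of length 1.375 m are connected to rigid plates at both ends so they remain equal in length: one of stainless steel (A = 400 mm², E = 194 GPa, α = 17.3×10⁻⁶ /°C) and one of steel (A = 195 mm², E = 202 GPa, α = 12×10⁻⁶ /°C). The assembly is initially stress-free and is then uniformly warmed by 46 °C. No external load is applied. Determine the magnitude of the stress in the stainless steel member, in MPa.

σ ≈ 15.9 MPa (compressive)

The stainless steel has the larger α, so on heating it would change length more than the steel if both were free. The rigid plates force a common final length, so the stainless steel is put into compression and the steel into tension, with equal and opposite forces P (no external load).
Setting the final lengths equal and cancelling L: (α₁ − α₂)ΔT = P/(A₁E₁) + P/(A₂E₂).
|α₁ − α₂|·ΔT = 5.3×10⁻⁶ × 46 = 0.0002438.
1/(A₁E₁) + 1/(A₂E₂) = 1/(400×194×10³) + 1/(195×202×10³) = 3.827×10⁻⁸ N⁻¹.
P = 0.0002438 / 3.827×10⁻⁸ = 6370 N = 6.37 kN.
σ_{stainless steel} = P/A₁ = 6370/400 = 15.92 MPa, compressive.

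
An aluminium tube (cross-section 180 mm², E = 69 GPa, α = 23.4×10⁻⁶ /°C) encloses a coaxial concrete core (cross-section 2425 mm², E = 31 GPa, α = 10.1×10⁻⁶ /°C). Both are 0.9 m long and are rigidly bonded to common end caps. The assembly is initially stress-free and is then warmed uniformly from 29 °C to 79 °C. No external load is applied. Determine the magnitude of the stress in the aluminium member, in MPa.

Equilibrium of a rigid end plate with no external load gives equal and opposite internal forces ±P in the two members. Since α_{aluminium} > α_{concrete}, heating drives the aluminium into compression and the concrete into tension.
Compatibility of the two members (thermal + elastic change equal): (α₁ − α₂)ΔT = P·[1/(A₁E₁) + 1/(A₂E₂)].
|α₁ − α₂|·ΔT = 13.3×10⁻⁶ × 50 = 0.000665.
1/(A₁E₁) + 1/(A₂E₂) = 1/(180×69×10³) + 1/(2425×31×10³) = 9.382×10⁻⁸ N⁻¹.
P = 0.000665 / 9.382×10⁻⁸ = 7088 N = 7.088 kN.
σ_{aluminium} = P/A₁ = 7088/180 = 39.38 MPa, compressive.

σ ≈ 39.4 MPa (compressive)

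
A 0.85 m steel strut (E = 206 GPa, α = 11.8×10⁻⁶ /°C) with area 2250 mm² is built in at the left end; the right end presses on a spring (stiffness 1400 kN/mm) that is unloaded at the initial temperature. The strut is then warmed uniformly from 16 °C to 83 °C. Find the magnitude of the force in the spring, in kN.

P ≈ 264 kN

If the spring were absent the strut would lengthen by αΔT L = 11.8×10⁻⁶ × 67 × 850 = 0.672 mm.
Let P be the compressive force at the spring. The strut shortens elastically by PL/(AE) and the spring compresses by P/k; together these equal δ_free.
So P = δ_free / [L/(AE) + 1/k] = 0.672 / [ 850/(2250×206×10³) + 1/(1400×10³) ].
P = 0.672 / 2.548×10⁻⁶ = 263700 N.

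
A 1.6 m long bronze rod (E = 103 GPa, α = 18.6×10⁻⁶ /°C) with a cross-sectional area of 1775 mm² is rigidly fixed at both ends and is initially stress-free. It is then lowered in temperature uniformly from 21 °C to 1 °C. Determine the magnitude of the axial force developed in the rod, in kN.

With zero net strain, σ = E·αΔT = 103 GPa × 18.6×10⁻⁶ × 20 = 38.32 MPa.
Then P = σA = 38.32 × 1775 mm² = 68.01 kN, tensile.

P ≈ 68 kN (tensile)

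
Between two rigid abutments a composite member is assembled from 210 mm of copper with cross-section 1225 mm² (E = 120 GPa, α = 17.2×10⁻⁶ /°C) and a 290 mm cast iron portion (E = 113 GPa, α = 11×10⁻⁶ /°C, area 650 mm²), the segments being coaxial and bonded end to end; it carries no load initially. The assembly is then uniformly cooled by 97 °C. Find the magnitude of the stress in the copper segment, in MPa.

With the walls removed the bar would change length by δ_free = Σ αᵢΔT Lᵢ = 17.2×10⁻⁶×97×210 + 11×10⁻⁶×97×290 = 0.6598 mm.
Since the ends are fixed, an axial force P builds up, equal in every segment, with P · Σ Lᵢ/(AᵢEᵢ) = δ_free.
The series flexibility is Σ Lᵢ/(AᵢEᵢ) = 210/(1225×120×10³) + 290/(650×113×10³) = 5.377×10⁻⁶ mm/N.
Hence P = δ_free / Σ(L/AE) = 0.6598/5.377×10⁻⁶ = 122.7 kN (tensile).
σ_{copper} = P / A = 122700 / 1225 = 100.2 MPa.

σ ≈ 100 MPa (tensile)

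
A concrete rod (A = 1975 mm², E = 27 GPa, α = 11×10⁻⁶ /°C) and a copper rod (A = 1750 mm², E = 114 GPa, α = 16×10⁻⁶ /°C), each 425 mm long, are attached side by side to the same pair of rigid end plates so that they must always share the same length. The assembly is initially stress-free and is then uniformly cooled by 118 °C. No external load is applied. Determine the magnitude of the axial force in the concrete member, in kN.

Both members must finish at the same length. With the larger α, the copper tends to over-contract; the plates restrain it, putting the copper in tension and the concrete in compression. With no external load the two internal forces are equal and opposite, magnitude P.
Equating the net (thermal + elastic) strains gives |α₁ − α₂|·ΔT = P·[1/(A₁E₁) + 1/(A₂E₂)].
|α₁ − α₂|·ΔT = 5×10⁻⁶ × 118 = 0.00059.
1/(A₁E₁) + 1/(A₂E₂) = 1/(1975×27×10³) + 1/(1750×114×10³) = 2.377×10⁻⁸ N⁻¹.
So P = 0.00059 / 2.377×10⁻⁸ = 24.83 kN.

P ≈ 24.8 kN (compressive in the concrete)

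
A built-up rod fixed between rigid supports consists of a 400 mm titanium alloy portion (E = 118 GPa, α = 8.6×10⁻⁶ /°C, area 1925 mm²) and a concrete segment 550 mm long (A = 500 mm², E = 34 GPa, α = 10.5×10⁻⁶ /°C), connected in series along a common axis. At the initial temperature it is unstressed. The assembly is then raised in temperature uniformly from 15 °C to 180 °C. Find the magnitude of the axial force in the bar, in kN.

P ≈ 44.6 kN (compressive)

With the walls removed the bar would change length by δ_free = Σ αᵢΔT Lᵢ = 8.6×10⁻⁶×165×400 + 10.5×10⁻⁶×165×550 = 1.52 mm.
The rigid supports impose zero overall length change; the single axial force P common to all segments must satisfy P Σ Lᵢ/(AᵢEᵢ) = δ_free.
Σ Lᵢ/(AᵢEᵢ) = 400/(1925×118×10³) + 550/(500×34×10³) = 3.411×10⁻⁵ mm/N.
So P = 1.52 / 3.411×10⁻⁵ = 44.57 kN, compressive.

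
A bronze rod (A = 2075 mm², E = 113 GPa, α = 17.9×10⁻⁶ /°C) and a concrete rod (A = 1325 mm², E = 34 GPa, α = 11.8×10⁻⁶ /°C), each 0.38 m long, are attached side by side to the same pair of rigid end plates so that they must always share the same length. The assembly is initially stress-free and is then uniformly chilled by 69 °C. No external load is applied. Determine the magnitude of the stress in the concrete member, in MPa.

The bronze has the larger α, so on cooling it would change length more than the concrete if both were free. The rigid plates force a common final length, so the bronze is put into tension and the concrete into compression, with equal and opposite forces P (no external load).
Compatibility of the two members (thermal + elastic change equal): (α₁ − α₂)ΔT = P·[1/(A₁E₁) + 1/(A₂E₂)].
|α₁ − α₂|·ΔT = 6.1×10⁻⁶ × 69 = 0.0004209.
1/(A₁E₁) + 1/(A₂E₂) = 1/(2075×113×10³) + 1/(1325×34×10³) = 2.646×10⁻⁸ N⁻¹.
P = 0.0004209 / 2.646×10⁻⁸ = 15910 N = 15.91 kN.
σ_{concrete} = P/A₂ = 15910/1325 = 12 MPa, compressive.

σ ≈ 12 MPa (compressive)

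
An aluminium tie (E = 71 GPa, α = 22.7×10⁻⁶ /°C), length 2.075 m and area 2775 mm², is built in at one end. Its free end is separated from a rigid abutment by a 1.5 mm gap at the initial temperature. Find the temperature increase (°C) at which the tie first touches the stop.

Contact occurs when the free expansion equals the gap: αΔT L = 1.5 mm.
So ΔT = g/(αL) = 1.5/(22.7×10⁻⁶ × 2075) = 31.85 °C.

ΔT ≈ 31.8 °C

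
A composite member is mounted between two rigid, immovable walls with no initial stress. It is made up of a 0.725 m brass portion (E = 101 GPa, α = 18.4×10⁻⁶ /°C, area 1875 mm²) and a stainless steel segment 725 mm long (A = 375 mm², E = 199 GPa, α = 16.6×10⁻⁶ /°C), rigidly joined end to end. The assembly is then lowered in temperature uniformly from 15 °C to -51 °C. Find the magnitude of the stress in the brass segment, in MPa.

σ ≈ 65.9 MPa (tensile)

Free thermal contraction of the whole bar: Σ αᵢΔT Lᵢ = 18.4×10⁻⁶×66×725 + 16.6×10⁻⁶×66×725 = 1.675 mm.
Since the ends are fixed, an axial force P builds up, equal in every segment, with P · Σ Lᵢ/(AᵢEᵢ) = δ_free.
Σ Lᵢ/(AᵢEᵢ) = 725/(1875×101×10³) + 725/(375×199×10³) = 1.354×10⁻⁵ mm/N.
P = 1.675 / 1.354×10⁻⁵ = 123700 N = 123.7 kN, tensile.
σ_{brass} = P / A = 123700 / 1875 = 65.95 MPa.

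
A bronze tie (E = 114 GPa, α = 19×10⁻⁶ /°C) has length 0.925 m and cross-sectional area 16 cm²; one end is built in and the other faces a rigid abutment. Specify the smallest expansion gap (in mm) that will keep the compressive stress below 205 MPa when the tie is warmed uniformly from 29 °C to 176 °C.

g ≈ 0.92 mm

Free expansion if unrestrained: δ_free = αΔT L = 19×10⁻⁶ × 147 × 925 = 2.584 mm.
A stress of 205 MPa corresponds to the wall pushing the tie back by σL/E = 205×925/(114×10³) = 1.663 mm.
So the gap has to take up the difference, g_min = δ_free − σL/E = 2.584 − 1.663 = 0.9201 mm.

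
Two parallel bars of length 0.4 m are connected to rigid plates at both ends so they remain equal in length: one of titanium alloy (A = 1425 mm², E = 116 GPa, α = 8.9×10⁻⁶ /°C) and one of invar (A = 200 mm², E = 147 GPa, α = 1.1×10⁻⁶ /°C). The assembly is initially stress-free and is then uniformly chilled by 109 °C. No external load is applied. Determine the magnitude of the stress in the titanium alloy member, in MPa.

σ ≈ 14.9 MPa (tensile)

Equilibrium of a rigid end plate with no external load gives equal and opposite internal forces ±P in the two members. Since α_{titanium alloy} > α_{invar}, cooling drives the titanium alloy into tension and the invar into compression.
Equating the net (thermal + elastic) strains gives |α₁ − α₂|·ΔT = P·[1/(A₁E₁) + 1/(A₂E₂)].
|α₁ − α₂|·ΔT = 7.8×10⁻⁶ × 109 = 0.0008502.
1/(A₁E₁) + 1/(A₂E₂) = 1/(1425×116×10³) + 1/(200×147×10³) = 4.006×10⁻⁸ N⁻¹.
So P = 0.0008502 / 4.006×10⁻⁸ = 21.22 kN.
σ_{titanium alloy} = P/A₁ = 21220/1425 = 14.89 MPa, tensile.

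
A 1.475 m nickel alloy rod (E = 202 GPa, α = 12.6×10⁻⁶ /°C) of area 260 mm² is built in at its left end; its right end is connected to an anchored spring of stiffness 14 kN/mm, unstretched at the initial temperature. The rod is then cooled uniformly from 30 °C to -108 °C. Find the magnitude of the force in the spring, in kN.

Free thermal contraction: δ_free = αΔT L = 12.6×10⁻⁶ × 138 × 1475 = 2.565 mm.
Let P be the tensile force in the spring. The rod extends elastically by PL/(AE) and the spring stretches by P/k; together these equal δ_free.
P [ L/(AE) + 1/k ] = δ_free → P [ 1475/(260×202×10³) + 1/(14×10³) ] = 2.565.
P = 2.565 / 9.951×10⁻⁵ = 25770 N.

P ≈ 25.8 kN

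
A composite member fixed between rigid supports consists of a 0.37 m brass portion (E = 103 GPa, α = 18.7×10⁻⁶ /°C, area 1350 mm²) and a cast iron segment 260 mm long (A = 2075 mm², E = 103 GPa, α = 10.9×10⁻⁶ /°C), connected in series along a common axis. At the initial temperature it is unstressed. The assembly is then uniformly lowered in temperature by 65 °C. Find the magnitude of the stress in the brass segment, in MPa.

With the walls removed the bar would change length by δ_free = Σ αᵢΔT Lᵢ = 18.7×10⁻⁶×65×370 + 10.9×10⁻⁶×65×260 = 0.6339 mm.
The walls prevent any net length change, so an axial force P (same in every segment) develops. Compatibility: P · Σ Lᵢ/(AᵢEᵢ) = δ_free.
The series flexibility is Σ Lᵢ/(AᵢEᵢ) = 370/(1350×103×10³) + 260/(2075×103×10³) = 3.877×10⁻⁶ mm/N.
Hence P = δ_free / Σ(L/AE) = 0.6339/3.877×10⁻⁶ = 163.5 kN (tensile).
σ_{brass} = P / A = 163500 / 1350 = 121.1 MPa.

σ ≈ 121 MPa (tensile)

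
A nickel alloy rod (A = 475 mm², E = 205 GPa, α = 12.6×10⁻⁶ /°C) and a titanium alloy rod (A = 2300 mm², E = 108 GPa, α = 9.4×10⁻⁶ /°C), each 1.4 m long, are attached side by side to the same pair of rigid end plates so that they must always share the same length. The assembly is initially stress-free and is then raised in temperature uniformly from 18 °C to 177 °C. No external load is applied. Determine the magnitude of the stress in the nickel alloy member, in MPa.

σ ≈ 74.9 MPa (compressive)

Both members must finish at the same length. With the larger α, the nickel alloy tends to over-expand; the plates restrain it, putting the nickel alloy in compression and the titanium alloy in tension. With no external load the two internal forces are equal and opposite, magnitude P.
Compatibility of the two members (thermal + elastic change equal): (α₁ − α₂)ΔT = P·[1/(A₁E₁) + 1/(A₂E₂)].
|α₁ − α₂|·ΔT = 3.2×10⁻⁶ × 159 = 0.0005088.
1/(A₁E₁) + 1/(A₂E₂) = 1/(475×205×10³) + 1/(2300×108×10³) = 1.43×10⁻⁸ N⁻¹.
P = 0.0005088 / 1.43×10⁻⁸ = 35590 N = 35.59 kN.
σ_{nickel alloy} = P/A₁ = 35590/475 = 74.93 MPa, compressive.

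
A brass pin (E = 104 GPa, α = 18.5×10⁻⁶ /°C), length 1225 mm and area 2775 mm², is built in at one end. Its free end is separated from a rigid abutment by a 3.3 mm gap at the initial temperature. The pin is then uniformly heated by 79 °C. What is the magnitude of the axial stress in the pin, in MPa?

Unrestrained expansion: δ_free = αΔT L = 18.5×10⁻⁶ × 79 × 1225 = 1.79 mm.
This is smaller than the 3.3 mm clearance, so the pin expands freely without reaching the stop — the stress is zero.

σ ≈ 0 MPa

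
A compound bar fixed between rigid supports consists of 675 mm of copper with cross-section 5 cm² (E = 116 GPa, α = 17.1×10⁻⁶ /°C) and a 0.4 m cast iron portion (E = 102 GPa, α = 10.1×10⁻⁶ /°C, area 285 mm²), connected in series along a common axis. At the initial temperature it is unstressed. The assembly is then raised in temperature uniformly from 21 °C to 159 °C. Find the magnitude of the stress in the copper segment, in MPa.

With the walls removed the bar would change length by δ_free = Σ αᵢΔT Lᵢ = 17.1×10⁻⁶×138×675 + 10.1×10⁻⁶×138×400 = 2.15 mm.
The walls prevent any net length change, so an axial force P (same in every segment) develops. Compatibility: P · Σ Lᵢ/(AᵢEᵢ) = δ_free.
The series flexibility is Σ Lᵢ/(AᵢEᵢ) = 675/(500×116×10³) + 400/(285×102×10³) = 2.54×10⁻⁵ mm/N.
Hence P = δ_free / Σ(L/AE) = 2.15/2.54×10⁻⁵ = 84.67 kN (compressive).
σ_{copper} = P / A = 84670 / 500 = 169.3 MPa.

σ ≈ 169 MPa (compressive)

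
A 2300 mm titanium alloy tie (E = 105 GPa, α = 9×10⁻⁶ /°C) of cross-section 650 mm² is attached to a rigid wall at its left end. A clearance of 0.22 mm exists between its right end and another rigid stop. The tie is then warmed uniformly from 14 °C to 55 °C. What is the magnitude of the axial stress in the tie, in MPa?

σ ≈ 28.7 MPa (compressive)

Free thermal elongation = αΔT L = 9×10⁻⁶ × 41 × 2300 = 0.8487 mm.
This exceeds the 0.22 mm gap, so the wall pushes back. The portion of expansion that must be recovered elastically is δ_free − gap = 0.8487 − 0.22 = 0.6287 mm.
Compatibility: PL/(AE) = 0.6287 mm, so σ = P/A = E × (0.6287/2300) = 28.7 MPa.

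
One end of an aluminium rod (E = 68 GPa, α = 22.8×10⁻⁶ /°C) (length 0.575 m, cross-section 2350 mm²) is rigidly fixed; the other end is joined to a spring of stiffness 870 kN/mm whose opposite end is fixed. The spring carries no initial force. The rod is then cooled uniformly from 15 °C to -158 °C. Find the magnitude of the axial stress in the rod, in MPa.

If the spring were absent the rod would shorten by αΔT L = 22.8×10⁻⁶ × 173 × 575 = 2.268 mm.
With a force P in the spring, the elastic change of the rod is PL/(AE) and that of the spring is P/k; compatibility requires their sum to equal δ_free.
So P = δ_free / [L/(AE) + 1/k] = 2.268 / [ 575/(2350×68×10³) + 1/(870×10³) ].
P = 2.268 / 4.748×10⁻⁶ = 477700 N.
σ = P/A = 477700/2350 = 203.3 MPa.

σ ≈ 203 MPa (tensile)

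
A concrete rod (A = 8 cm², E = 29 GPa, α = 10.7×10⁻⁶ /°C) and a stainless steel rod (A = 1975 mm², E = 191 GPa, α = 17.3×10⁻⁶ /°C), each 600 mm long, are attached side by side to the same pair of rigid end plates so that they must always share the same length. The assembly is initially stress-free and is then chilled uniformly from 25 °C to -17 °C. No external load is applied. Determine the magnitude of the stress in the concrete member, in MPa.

σ ≈ 7.57 MPa (compressive)

Equilibrium of a rigid end plate with no external load gives equal and opposite internal forces ±P in the two members. Since α_{stainless steel} > α_{concrete}, cooling drives the stainless steel into tension and the concrete into compression.
Compatibility of the two members (thermal + elastic change equal): (α₁ − α₂)ΔT = P·[1/(A₁E₁) + 1/(A₂E₂)].
|α₁ − α₂|·ΔT = 6.6×10⁻⁶ × 42 = 0.0002772.
1/(A₁E₁) + 1/(A₂E₂) = 1/(800×29×10³) + 1/(1975×191×10³) = 4.575×10⁻⁸ N⁻¹.
So P = 0.0002772 / 4.575×10⁻⁸ = 6.058 kN.
σ_{concrete} = P/A₁ = 6058/800 = 7.573 MPa, compressive.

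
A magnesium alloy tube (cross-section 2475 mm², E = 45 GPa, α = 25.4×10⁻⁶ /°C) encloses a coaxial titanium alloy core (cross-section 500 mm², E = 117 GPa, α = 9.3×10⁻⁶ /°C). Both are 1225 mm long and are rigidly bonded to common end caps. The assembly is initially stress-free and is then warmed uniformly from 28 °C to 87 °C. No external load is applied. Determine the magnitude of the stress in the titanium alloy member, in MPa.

σ ≈ 72.9 MPa (tensile)

Equilibrium of a rigid end plate with no external load gives equal and opposite internal forces ±P in the two members. Since α_{magnesium alloy} > α_{titanium alloy}, heating drives the magnesium alloy into compression and the titanium alloy into tension.
Setting the final lengths equal and cancelling L: (α₁ − α₂)ΔT = P/(A₁E₁) + P/(A₂E₂).
|α₁ − α₂|·ΔT = 16.1×10⁻⁶ × 59 = 0.0009499.
1/(A₁E₁) + 1/(A₂E₂) = 1/(2475×45×10³) + 1/(500×117×10³) = 2.607×10⁻⁸ N⁻¹.
P = 0.0009499 / 2.607×10⁻⁸ = 36430 N = 36.43 kN.
σ_{titanium alloy} = P/A₂ = 36430/500 = 72.87 MPa, tensile.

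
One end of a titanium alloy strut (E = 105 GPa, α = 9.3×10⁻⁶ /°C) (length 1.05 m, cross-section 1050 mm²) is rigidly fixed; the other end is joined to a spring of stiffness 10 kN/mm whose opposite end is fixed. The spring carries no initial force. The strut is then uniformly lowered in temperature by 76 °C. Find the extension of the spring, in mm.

Free thermal contraction: δ_free = αΔT L = 9.3×10⁻⁶ × 76 × 1050 = 0.7421 mm.
With a force P in the spring, the elastic change of the strut is PL/(AE) and that of the spring is P/k; compatibility requires their sum to equal δ_free.
So P = δ_free / [L/(AE) + 1/k] = 0.7421 / [ 1050/(1050×105×10³) + 1/(10×10³) ].
P = 0.7421 / 0.0001095 = 6776 N.
Spring extension = P/k = 6776/(10×10³) = 0.6776 mm.

δ ≈ 0.678 mm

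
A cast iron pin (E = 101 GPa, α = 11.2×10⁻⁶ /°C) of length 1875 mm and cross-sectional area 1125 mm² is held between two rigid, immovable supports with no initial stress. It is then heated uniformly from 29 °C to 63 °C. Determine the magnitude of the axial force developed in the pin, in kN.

P ≈ 43.3 kN (compressive)

Full restraint means ε = 0, so the stress is σ = EαΔT = 101×10³ × 11.2×10⁻⁶ × 34 = 38.46 MPa.
P = AEαΔT = 1125 × 101×10³ × 11.2×10⁻⁶ × 34 = 43.27 kN (compressive).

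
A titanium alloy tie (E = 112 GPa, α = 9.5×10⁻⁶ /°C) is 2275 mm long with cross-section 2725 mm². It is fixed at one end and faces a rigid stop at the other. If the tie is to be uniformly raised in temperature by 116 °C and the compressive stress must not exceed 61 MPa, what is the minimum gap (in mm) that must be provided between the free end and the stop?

Free expansion if unrestrained: δ_free = αΔT L = 9.5×10⁻⁶ × 116 × 2275 = 2.507 mm.
At the allowable stress the elastic shortening the wall may impose is σL/E = 61 × 2275 / (112×10³) = 1.239 mm.
So the gap has to take up the difference, g_min = δ_free − σL/E = 2.507 − 1.239 = 1.268 mm.

g ≈ 1.27 mm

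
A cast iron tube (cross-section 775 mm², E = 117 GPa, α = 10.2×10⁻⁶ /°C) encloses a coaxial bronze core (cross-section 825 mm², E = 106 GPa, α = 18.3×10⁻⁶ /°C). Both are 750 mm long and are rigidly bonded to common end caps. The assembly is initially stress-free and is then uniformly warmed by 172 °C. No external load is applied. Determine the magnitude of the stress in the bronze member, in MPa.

σ ≈ 75.2 MPa (compressive)

Equilibrium of a rigid end plate with no external load gives equal and opposite internal forces ±P in the two members. Since α_{bronze} > α_{cast iron}, heating drives the bronze into compression and the cast iron into tension.
Equating the net (thermal + elastic) strains gives |α₁ − α₂|·ΔT = P·[1/(A₁E₁) + 1/(A₂E₂)].
|α₁ − α₂|·ΔT = 8.1×10⁻⁶ × 172 = 0.001393.
1/(A₁E₁) + 1/(A₂E₂) = 1/(775×117×10³) + 1/(825×106×10³) = 2.246×10⁻⁸ N⁻¹.
So P = 0.001393 / 2.246×10⁻⁸ = 62.02 kN.
σ_{bronze} = P/A₂ = 62020/825 = 75.18 MPa, compressive.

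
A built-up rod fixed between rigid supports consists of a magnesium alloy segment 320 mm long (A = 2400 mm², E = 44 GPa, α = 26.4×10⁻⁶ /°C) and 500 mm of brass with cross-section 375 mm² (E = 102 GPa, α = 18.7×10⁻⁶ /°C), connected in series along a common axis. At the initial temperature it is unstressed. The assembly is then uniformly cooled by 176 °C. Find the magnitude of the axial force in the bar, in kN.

P ≈ 195 kN (tensile)

With the walls removed the bar would change length by δ_free = Σ αᵢΔT Lᵢ = 26.4×10⁻⁶×176×320 + 18.7×10⁻⁶×176×500 = 3.132 mm.
The walls prevent any net length change, so an axial force P (same in every segment) develops. Compatibility: P · Σ Lᵢ/(AᵢEᵢ) = δ_free.
Σ Lᵢ/(AᵢEᵢ) = 320/(2400×44×10³) + 500/(375×102×10³) = 1.61×10⁻⁵ mm/N.
So P = 3.132 / 1.61×10⁻⁵ = 194.5 kN, tensile.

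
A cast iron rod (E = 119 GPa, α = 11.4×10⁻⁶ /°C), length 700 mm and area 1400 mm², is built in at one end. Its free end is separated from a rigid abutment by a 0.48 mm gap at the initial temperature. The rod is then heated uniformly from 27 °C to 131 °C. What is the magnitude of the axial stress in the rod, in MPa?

Unrestrained expansion: δ_free = αΔT L = 11.4×10⁻⁶ × 104 × 700 = 0.8299 mm.
This exceeds the 0.48 mm gap, so the wall pushes back. The portion of expansion that must be recovered elastically is δ_free − gap = 0.8299 − 0.48 = 0.3499 mm.
Compatibility: PL/(AE) = 0.3499 mm, so σ = P/A = E × (0.3499/700) = 59.49 MPa.

σ ≈ 59.5 MPa (compressive)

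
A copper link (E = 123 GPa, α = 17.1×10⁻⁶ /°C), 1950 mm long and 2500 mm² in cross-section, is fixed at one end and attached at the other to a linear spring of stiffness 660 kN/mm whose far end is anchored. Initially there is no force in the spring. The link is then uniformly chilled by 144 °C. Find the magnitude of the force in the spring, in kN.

P ≈ 611 kN

Free thermal contraction: δ_free = αΔT L = 17.1×10⁻⁶ × 144 × 1950 = 4.802 mm.
Let P be the tensile force in the spring. The link extends elastically by PL/(AE) and the spring stretches by P/k; together these equal δ_free.
P [ L/(AE) + 1/k ] = δ_free → P [ 1950/(2500×123×10³) + 1/(660×10³) ] = 4.802.
P = 4.802 / 7.857×10⁻⁶ = 611200 N.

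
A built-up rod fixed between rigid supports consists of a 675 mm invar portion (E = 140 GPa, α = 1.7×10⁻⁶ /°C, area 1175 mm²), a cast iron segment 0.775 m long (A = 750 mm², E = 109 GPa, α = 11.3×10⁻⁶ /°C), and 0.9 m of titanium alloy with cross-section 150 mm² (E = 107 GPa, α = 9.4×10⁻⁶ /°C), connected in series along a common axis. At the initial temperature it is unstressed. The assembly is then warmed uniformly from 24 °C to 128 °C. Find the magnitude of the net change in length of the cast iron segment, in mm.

With the walls removed the bar would change length by δ_free = Σ αᵢΔT Lᵢ = 1.7×10⁻⁶×104×675 + 11.3×10⁻⁶×104×775 + 9.4×10⁻⁶×104×900 = 1.91 mm.
The walls prevent any net length change, so an axial force P (same in every segment) develops. Compatibility: P · Σ Lᵢ/(AᵢEᵢ) = δ_free.
Σ Lᵢ/(AᵢEᵢ) = 675/(1175×140×10³) + 775/(750×109×10³) + 900/(150×107×10³) = 6.966×10⁻⁵ mm/N.
P = 1.91 / 6.966×10⁻⁵ = 27420 N = 27.42 kN, compressive.
For the cast iron segment, free thermal change = 11.3×10⁻⁶×104×775 = 0.9108 mm and elastic change from P = 27420×775/(750×109×10³) = 0.2599 mm; these oppose, so the net change is 0.651 mm (segment lengthens).

|ΔL| ≈ 0.651 mm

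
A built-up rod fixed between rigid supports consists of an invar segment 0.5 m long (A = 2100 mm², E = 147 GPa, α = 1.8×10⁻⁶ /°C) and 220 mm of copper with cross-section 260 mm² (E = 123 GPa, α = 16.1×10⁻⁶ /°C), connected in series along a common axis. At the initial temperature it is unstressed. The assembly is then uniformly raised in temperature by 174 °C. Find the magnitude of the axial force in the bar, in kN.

Free thermal expansion of the whole bar: Σ αᵢΔT Lᵢ = 1.8×10⁻⁶×174×500 + 16.1×10⁻⁶×174×220 = 0.7729 mm.
Since the ends are fixed, an axial force P builds up, equal in every segment, with P · Σ Lᵢ/(AᵢEᵢ) = δ_free.
The series flexibility is Σ Lᵢ/(AᵢEᵢ) = 500/(2100×147×10³) + 220/(260×123×10³) = 8.499×10⁻⁶ mm/N.
So P = 0.7729 / 8.499×10⁻⁶ = 90.94 kN, compressive.

P ≈ 90.9 kN (compressive)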